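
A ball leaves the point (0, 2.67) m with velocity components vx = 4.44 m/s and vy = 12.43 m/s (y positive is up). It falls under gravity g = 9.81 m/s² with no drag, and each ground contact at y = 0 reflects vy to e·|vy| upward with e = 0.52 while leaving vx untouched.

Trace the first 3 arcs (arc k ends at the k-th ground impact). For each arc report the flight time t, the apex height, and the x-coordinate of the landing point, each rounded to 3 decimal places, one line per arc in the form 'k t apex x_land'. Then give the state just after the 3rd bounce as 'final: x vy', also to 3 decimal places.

1 2.733 10.545 12.136
2 1.525 2.851 18.906
3 0.793 0.771 22.427
final: 22.427 2.022

Arc 1: start y=2.670, vy=12.430 → t=2.733, apex=10.545, x_land=12.136, impact vy=-14.384
  bounce: vy ← 0.52·14.384 = 7.480
Arc 2: start y=0.000, vy=7.480 → t=1.525, apex=2.851, x_land=18.906, impact vy=-7.480
  bounce: vy ← 0.52·7.480 = 3.889
Arc 3: start y=0.000, vy=3.889 → t=0.793, apex=0.771, x_land=22.427, impact vy=-3.889
  bounce: vy ← 0.52·3.889 = 2.022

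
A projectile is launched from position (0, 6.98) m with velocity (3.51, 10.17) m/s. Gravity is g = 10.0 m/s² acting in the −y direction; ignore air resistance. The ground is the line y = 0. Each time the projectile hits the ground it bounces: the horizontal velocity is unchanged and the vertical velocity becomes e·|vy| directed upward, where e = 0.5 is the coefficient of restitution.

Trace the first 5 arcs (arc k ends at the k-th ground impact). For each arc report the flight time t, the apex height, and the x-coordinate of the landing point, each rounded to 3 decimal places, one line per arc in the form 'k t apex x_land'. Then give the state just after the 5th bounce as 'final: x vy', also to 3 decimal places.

Arc 1: start y=6.980, vy=10.170 → t=2.576, apex=12.151, x_land=9.042, impact vy=-15.589
  bounce: vy ← 0.5·15.589 = 7.795
Arc 2: start y=0.000, vy=7.795 → t=1.559, apex=3.038, x_land=14.513, impact vy=-7.795
  bounce: vy ← 0.5·7.795 = 3.897
Arc 3: start y=0.000, vy=3.897 → t=0.779, apex=0.759, x_land=17.249, impact vy=-3.897
  bounce: vy ← 0.5·3.897 = 1.949
Arc 4: start y=0.000, vy=1.949 → t=0.390, apex=0.190, x_land=18.617, impact vy=-1.949
  bounce: vy ← 0.5·1.949 = 0.974
Arc 5: start y=0.000, vy=0.974 → t=0.195, apex=0.047, x_land=19.301, impact vy=-0.974
  bounce: vy ← 0.5·0.974 = 0.487

1 2.576 12.151 9.042
2 1.559 3.038 14.513
3 0.779 0.759 17.249
4 0.390 0.190 18.617
5 0.195 0.047 19.301
final: 19.301 0.487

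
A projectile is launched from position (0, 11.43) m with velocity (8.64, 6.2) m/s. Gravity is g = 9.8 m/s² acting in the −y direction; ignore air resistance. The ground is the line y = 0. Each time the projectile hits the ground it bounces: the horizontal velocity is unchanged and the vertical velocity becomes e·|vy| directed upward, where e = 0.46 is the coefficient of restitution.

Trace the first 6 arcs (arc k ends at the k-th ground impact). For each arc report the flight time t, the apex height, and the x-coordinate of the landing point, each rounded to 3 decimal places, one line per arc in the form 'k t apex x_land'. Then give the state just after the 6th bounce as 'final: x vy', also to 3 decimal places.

1 2.286 13.391 19.749
2 1.521 2.834 32.890
3 0.700 0.600 38.935
4 0.322 0.127 41.715
5 0.148 0.027 42.994
6 0.068 0.006 43.582
final: 43.582 0.153

Arc 1: start y=11.430, vy=6.200 → t=2.286, apex=13.391, x_land=19.749, impact vy=-16.201
  bounce: vy ← 0.46·16.201 = 7.452
Arc 2: start y=0.000, vy=7.452 → t=1.521, apex=2.834, x_land=32.890, impact vy=-7.452
  bounce: vy ← 0.46·7.452 = 3.428
Arc 3: start y=0.000, vy=3.428 → t=0.700, apex=0.600, x_land=38.935, impact vy=-3.428
  bounce: vy ← 0.46·3.428 = 1.577
Arc 4: start y=0.000, vy=1.577 → t=0.322, apex=0.127, x_land=41.715, impact vy=-1.577
  bounce: vy ← 0.46·1.577 = 0.725
Arc 5: start y=0.000, vy=0.725 → t=0.148, apex=0.027, x_land=42.994, impact vy=-0.725
  bounce: vy ← 0.46·0.725 = 0.334
Arc 6: start y=0.000, vy=0.334 → t=0.068, apex=0.006, x_land=43.582, impact vy=-0.334
  bounce: vy ← 0.46·0.334 = 0.153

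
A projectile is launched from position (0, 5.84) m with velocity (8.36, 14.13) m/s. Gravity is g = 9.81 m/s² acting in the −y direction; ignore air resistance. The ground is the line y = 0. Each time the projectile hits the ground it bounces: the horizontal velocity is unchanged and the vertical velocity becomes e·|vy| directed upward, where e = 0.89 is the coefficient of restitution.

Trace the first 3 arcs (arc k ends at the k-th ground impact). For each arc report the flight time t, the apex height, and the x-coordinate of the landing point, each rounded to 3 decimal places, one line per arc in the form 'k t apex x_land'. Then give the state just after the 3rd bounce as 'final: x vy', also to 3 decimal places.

Arc 1: start y=5.840, vy=14.130 → t=3.247, apex=16.016, x_land=27.148, impact vy=-17.727
  bounce: vy ← 0.89·17.727 = 15.777
Arc 2: start y=0.000, vy=15.777 → t=3.216, apex=12.686, x_land=54.038, impact vy=-15.777
  bounce: vy ← 0.89·15.777 = 14.041
Arc 3: start y=0.000, vy=14.041 → t=2.863, apex=10.049, x_land=77.970, impact vy=-14.041
  bounce: vy ← 0.89·14.041 = 12.497

1 3.247 16.016 27.148
2 3.216 12.686 54.038
3 2.863 10.049 77.970
final: 77.970 12.497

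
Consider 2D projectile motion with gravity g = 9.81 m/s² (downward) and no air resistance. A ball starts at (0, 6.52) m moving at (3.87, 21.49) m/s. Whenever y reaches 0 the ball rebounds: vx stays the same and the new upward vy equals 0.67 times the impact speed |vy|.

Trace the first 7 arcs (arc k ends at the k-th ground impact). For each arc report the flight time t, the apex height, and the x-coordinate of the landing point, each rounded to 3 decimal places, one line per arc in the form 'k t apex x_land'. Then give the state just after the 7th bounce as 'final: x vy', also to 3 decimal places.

1 4.666 30.058 18.058
2 3.317 13.493 30.895
3 2.223 6.057 39.496
4 1.489 2.719 45.259
5 0.998 1.221 49.120
6 0.668 0.548 51.707
7 0.448 0.246 53.440
final: 53.440 1.472

Arc 1: start y=6.520, vy=21.490 → t=4.666, apex=30.058, x_land=18.058, impact vy=-24.285
  bounce: vy ← 0.67·24.285 = 16.271
Arc 2: start y=0.000, vy=16.271 → t=3.317, apex=13.493, x_land=30.895, impact vy=-16.271
  bounce: vy ← 0.67·16.271 = 10.901
Arc 3: start y=0.000, vy=10.901 → t=2.223, apex=6.057, x_land=39.496, impact vy=-10.901
  bounce: vy ← 0.67·10.901 = 7.304
Arc 4: start y=0.000, vy=7.304 → t=1.489, apex=2.719, x_land=45.259, impact vy=-7.304
  bounce: vy ← 0.67·7.304 = 4.894
Arc 5: start y=0.000, vy=4.894 → t=0.998, apex=1.221, x_land=49.120, impact vy=-4.894
  bounce: vy ← 0.67·4.894 = 3.279
Arc 6: start y=0.000, vy=3.279 → t=0.668, apex=0.548, x_land=51.707, impact vy=-3.279
  bounce: vy ← 0.67·3.279 = 2.197
Arc 7: start y=0.000, vy=2.197 → t=0.448, apex=0.246, x_land=53.440, impact vy=-2.197
  bounce: vy ← 0.67·2.197 = 1.472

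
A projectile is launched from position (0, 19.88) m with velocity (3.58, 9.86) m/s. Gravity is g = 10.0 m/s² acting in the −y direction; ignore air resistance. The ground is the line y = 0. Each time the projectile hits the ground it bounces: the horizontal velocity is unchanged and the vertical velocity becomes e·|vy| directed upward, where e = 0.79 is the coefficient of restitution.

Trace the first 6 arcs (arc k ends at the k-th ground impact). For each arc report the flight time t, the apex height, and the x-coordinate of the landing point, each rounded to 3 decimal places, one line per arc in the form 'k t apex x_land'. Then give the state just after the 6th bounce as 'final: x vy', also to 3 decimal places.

Arc 1: start y=19.880, vy=9.860 → t=3.210, apex=24.741, x_land=11.493, impact vy=-22.245
  bounce: vy ← 0.79·22.245 = 17.573
Arc 2: start y=0.000, vy=17.573 → t=3.515, apex=15.441, x_land=24.076, impact vy=-17.573
  bounce: vy ← 0.79·17.573 = 13.883
Arc 3: start y=0.000, vy=13.883 → t=2.777, apex=9.637, x_land=34.016, impact vy=-13.883
  bounce: vy ← 0.79·13.883 = 10.967
Arc 4: start y=0.000, vy=10.967 → t=2.193, apex=6.014, x_land=41.869, impact vy=-10.967
  bounce: vy ← 0.79·10.967 = 8.664
Arc 5: start y=0.000, vy=8.664 → t=1.733, apex=3.753, x_land=48.072, impact vy=-8.664
  bounce: vy ← 0.79·8.664 = 6.845
Arc 6: start y=0.000, vy=6.845 → t=1.369, apex=2.343, x_land=52.973, impact vy=-6.845
  bounce: vy ← 0.79·6.845 = 5.407

1 3.210 24.741 11.493
2 3.515 15.441 24.076
3 2.777 9.637 34.016
4 2.193 6.014 41.869
5 1.733 3.753 48.072
6 1.369 2.343 52.973
final: 52.973 5.407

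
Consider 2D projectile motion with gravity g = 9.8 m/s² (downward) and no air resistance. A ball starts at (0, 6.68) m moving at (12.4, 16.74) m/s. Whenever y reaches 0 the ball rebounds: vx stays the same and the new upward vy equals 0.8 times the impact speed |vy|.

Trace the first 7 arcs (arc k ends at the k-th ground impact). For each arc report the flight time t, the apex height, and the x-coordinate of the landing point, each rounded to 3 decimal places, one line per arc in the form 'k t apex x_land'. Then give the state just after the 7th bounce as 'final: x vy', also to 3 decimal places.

Arc 1: start y=6.680, vy=16.740 → t=3.777, apex=20.977, x_land=46.838, impact vy=-20.277
  bounce: vy ← 0.8·20.277 = 16.222
Arc 2: start y=0.000, vy=16.222 → t=3.311, apex=13.425, x_land=87.888, impact vy=-16.222
  bounce: vy ← 0.8·16.222 = 12.977
Arc 3: start y=0.000, vy=12.977 → t=2.648, apex=8.592, x_land=120.729, impact vy=-12.977
  bounce: vy ← 0.8·12.977 = 10.382
Arc 4: start y=0.000, vy=10.382 → t=2.119, apex=5.499, x_land=147.001, impact vy=-10.382
  bounce: vy ← 0.8·10.382 = 8.305
Arc 5: start y=0.000, vy=8.305 → t=1.695, apex=3.519, x_land=168.019, impact vy=-8.305
  bounce: vy ← 0.8·8.305 = 6.644
Arc 6: start y=0.000, vy=6.644 → t=1.356, apex=2.252, x_land=184.833, impact vy=-6.644
  bounce: vy ← 0.8·6.644 = 5.315
Arc 7: start y=0.000, vy=5.315 → t=1.085, apex=1.442, x_land=198.285, impact vy=-5.315
  bounce: vy ← 0.8·5.315 = 4.252

1 3.777 20.977 46.838
2 3.311 13.425 87.888
3 2.648 8.592 120.729
4 2.119 5.499 147.001
5 1.695 3.519 168.019
6 1.356 2.252 184.833
7 1.085 1.442 198.285
final: 198.285 4.252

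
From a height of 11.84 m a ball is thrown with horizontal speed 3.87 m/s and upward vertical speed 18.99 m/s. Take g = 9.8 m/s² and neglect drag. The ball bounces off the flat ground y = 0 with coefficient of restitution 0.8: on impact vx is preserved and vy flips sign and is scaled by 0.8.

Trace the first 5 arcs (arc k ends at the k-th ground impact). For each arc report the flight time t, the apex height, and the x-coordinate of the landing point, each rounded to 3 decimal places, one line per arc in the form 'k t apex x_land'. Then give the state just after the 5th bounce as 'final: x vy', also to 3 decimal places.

1 4.422 30.239 17.113
2 3.975 19.353 32.495
3 3.180 12.386 44.801
4 2.544 7.927 54.645
5 2.035 5.073 62.521
final: 62.521 7.977

Arc 1: start y=11.840, vy=18.990 → t=4.422, apex=30.239, x_land=17.113, impact vy=-24.345
  bounce: vy ← 0.8·24.345 = 19.476
Arc 2: start y=0.000, vy=19.476 → t=3.975, apex=19.353, x_land=32.495, impact vy=-19.476
  bounce: vy ← 0.8·19.476 = 15.581
Arc 3: start y=0.000, vy=15.581 → t=3.180, apex=12.386, x_land=44.801, impact vy=-15.581
  bounce: vy ← 0.8·15.581 = 12.465
Arc 4: start y=0.000, vy=12.465 → t=2.544, apex=7.927, x_land=54.645, impact vy=-12.465
  bounce: vy ← 0.8·12.465 = 9.972
Arc 5: start y=0.000, vy=9.972 → t=2.035, apex=5.073, x_land=62.521, impact vy=-9.972
  bounce: vy ← 0.8·9.972 = 7.977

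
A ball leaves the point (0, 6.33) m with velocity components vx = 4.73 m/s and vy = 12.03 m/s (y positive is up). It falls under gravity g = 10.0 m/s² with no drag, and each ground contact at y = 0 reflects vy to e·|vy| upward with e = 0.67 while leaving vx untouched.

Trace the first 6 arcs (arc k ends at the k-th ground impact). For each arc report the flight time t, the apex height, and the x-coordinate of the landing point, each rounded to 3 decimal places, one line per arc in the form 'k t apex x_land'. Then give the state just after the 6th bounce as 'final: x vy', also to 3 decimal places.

1 2.850 13.566 13.481
2 2.207 6.090 23.922
3 1.479 2.734 30.916
4 0.991 1.227 35.603
5 0.664 0.551 38.743
6 0.445 0.247 40.847
final: 40.847 1.490

Arc 1: start y=6.330, vy=12.030 → t=2.850, apex=13.566, x_land=13.481, impact vy=-16.472
  bounce: vy ← 0.67·16.472 = 11.036
Arc 2: start y=0.000, vy=11.036 → t=2.207, apex=6.090, x_land=23.922, impact vy=-11.036
  bounce: vy ← 0.67·11.036 = 7.394
Arc 3: start y=0.000, vy=7.394 → t=1.479, apex=2.734, x_land=30.916, impact vy=-7.394
  bounce: vy ← 0.67·7.394 = 4.954
Arc 4: start y=0.000, vy=4.954 → t=0.991, apex=1.227, x_land=35.603, impact vy=-4.954
  bounce: vy ← 0.67·4.954 = 3.319
Arc 5: start y=0.000, vy=3.319 → t=0.664, apex=0.551, x_land=38.743, impact vy=-3.319
  bounce: vy ← 0.67·3.319 = 2.224
Arc 6: start y=0.000, vy=2.224 → t=0.445, apex=0.247, x_land=40.847, impact vy=-2.224
  bounce: vy ← 0.67·2.224 = 1.490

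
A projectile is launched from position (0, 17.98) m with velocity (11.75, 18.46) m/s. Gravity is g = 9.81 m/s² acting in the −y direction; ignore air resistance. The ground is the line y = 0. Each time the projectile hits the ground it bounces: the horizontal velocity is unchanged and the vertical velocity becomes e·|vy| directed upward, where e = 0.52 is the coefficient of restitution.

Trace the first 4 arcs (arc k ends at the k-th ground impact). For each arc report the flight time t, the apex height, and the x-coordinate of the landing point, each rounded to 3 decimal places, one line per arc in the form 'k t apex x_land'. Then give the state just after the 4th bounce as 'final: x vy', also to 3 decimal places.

1 4.566 35.349 53.654
2 2.792 9.558 86.459
3 1.452 2.585 103.517
4 0.755 0.699 112.387
final: 112.387 1.926

Arc 1: start y=17.980, vy=18.460 → t=4.566, apex=35.349, x_land=53.654, impact vy=-26.335
  bounce: vy ← 0.52·26.335 = 13.694
Arc 2: start y=0.000, vy=13.694 → t=2.792, apex=9.558, x_land=86.459, impact vy=-13.694
  bounce: vy ← 0.52·13.694 = 7.121
Arc 3: start y=0.000, vy=7.121 → t=1.452, apex=2.585, x_land=103.517, impact vy=-7.121
  bounce: vy ← 0.52·7.121 = 3.703
Arc 4: start y=0.000, vy=3.703 → t=0.755, apex=0.699, x_land=112.387, impact vy=-3.703
  bounce: vy ← 0.52·3.703 = 1.926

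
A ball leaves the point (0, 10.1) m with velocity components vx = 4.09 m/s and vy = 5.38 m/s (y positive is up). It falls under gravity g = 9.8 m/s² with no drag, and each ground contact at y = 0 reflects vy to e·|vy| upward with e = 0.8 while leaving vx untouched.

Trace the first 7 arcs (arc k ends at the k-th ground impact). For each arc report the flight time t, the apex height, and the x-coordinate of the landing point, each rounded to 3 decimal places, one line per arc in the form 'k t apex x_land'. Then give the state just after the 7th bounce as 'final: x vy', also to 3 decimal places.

Arc 1: start y=10.100, vy=5.380 → t=2.086, apex=11.577, x_land=8.532, impact vy=-15.063
  bounce: vy ← 0.8·15.063 = 12.051
Arc 2: start y=0.000, vy=12.051 → t=2.459, apex=7.409, x_land=18.591, impact vy=-12.051
  bounce: vy ← 0.8·12.051 = 9.641
Arc 3: start y=0.000, vy=9.641 → t=1.967, apex=4.742, x_land=26.637, impact vy=-9.641
  bounce: vy ← 0.8·9.641 = 7.712
Arc 4: start y=0.000, vy=7.712 → t=1.574, apex=3.035, x_land=33.075, impact vy=-7.712
  bounce: vy ← 0.8·7.712 = 6.170
Arc 5: start y=0.000, vy=6.170 → t=1.259, apex=1.942, x_land=38.225, impact vy=-6.170
  bounce: vy ← 0.8·6.170 = 4.936
Arc 6: start y=0.000, vy=4.936 → t=1.007, apex=1.243, x_land=42.345, impact vy=-4.936
  bounce: vy ← 0.8·4.936 = 3.949
Arc 7: start y=0.000, vy=3.949 → t=0.806, apex=0.796, x_land=45.641, impact vy=-3.949
  bounce: vy ← 0.8·3.949 = 3.159

1 2.086 11.577 8.532
2 2.459 7.409 18.591
3 1.967 4.742 26.637
4 1.574 3.035 33.075
5 1.259 1.942 38.225
6 1.007 1.243 42.345
7 0.806 0.796 45.641
final: 45.641 3.159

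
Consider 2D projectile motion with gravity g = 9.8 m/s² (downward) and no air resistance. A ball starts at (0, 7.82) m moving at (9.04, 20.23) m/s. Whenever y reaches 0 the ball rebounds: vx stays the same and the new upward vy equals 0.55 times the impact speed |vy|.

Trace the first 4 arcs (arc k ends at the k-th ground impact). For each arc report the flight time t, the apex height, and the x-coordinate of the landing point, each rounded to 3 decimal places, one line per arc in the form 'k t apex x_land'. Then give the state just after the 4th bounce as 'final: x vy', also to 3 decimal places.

1 4.484 28.700 40.539
2 2.662 8.682 64.606
3 1.464 2.626 77.842
4 0.805 0.794 85.122
final: 85.122 2.170

Arc 1: start y=7.820, vy=20.230 → t=4.484, apex=28.700, x_land=40.539, impact vy=-23.718
  bounce: vy ← 0.55·23.718 = 13.045
Arc 2: start y=0.000, vy=13.045 → t=2.662, apex=8.682, x_land=64.606, impact vy=-13.045
  bounce: vy ← 0.55·13.045 = 7.175
Arc 3: start y=0.000, vy=7.175 → t=1.464, apex=2.626, x_land=77.842, impact vy=-7.175
  bounce: vy ← 0.55·7.175 = 3.946
Arc 4: start y=0.000, vy=3.946 → t=0.805, apex=0.794, x_land=85.122, impact vy=-3.946
  bounce: vy ← 0.55·3.946 = 2.170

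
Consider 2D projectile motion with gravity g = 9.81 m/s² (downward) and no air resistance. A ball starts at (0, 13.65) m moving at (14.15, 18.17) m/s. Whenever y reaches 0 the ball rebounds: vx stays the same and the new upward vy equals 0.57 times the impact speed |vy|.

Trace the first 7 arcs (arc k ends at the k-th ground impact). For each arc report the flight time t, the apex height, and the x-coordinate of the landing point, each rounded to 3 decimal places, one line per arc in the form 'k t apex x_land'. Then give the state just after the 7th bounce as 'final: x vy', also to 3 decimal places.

1 4.345 30.477 61.480
2 2.842 9.902 101.690
3 1.620 3.217 124.609
4 0.923 1.045 137.673
5 0.526 0.340 145.120
6 0.300 0.110 149.364
7 0.171 0.036 151.783
final: 151.783 0.478

Arc 1: start y=13.650, vy=18.170 → t=4.345, apex=30.477, x_land=61.480, impact vy=-24.453
  bounce: vy ← 0.57·24.453 = 13.938
Arc 2: start y=0.000, vy=13.938 → t=2.842, apex=9.902, x_land=101.690, impact vy=-13.938
  bounce: vy ← 0.57·13.938 = 7.945
Arc 3: start y=0.000, vy=7.945 → t=1.620, apex=3.217, x_land=124.609, impact vy=-7.945
  bounce: vy ← 0.57·7.945 = 4.529
Arc 4: start y=0.000, vy=4.529 → t=0.923, apex=1.045, x_land=137.673, impact vy=-4.529
  bounce: vy ← 0.57·4.529 = 2.581
Arc 5: start y=0.000, vy=2.581 → t=0.526, apex=0.340, x_land=145.120, impact vy=-2.581
  bounce: vy ← 0.57·2.581 = 1.471
Arc 6: start y=0.000, vy=1.471 → t=0.300, apex=0.110, x_land=149.364, impact vy=-1.471
  bounce: vy ← 0.57·1.471 = 0.839
Arc 7: start y=0.000, vy=0.839 → t=0.171, apex=0.036, x_land=151.783, impact vy=-0.839
  bounce: vy ← 0.57·0.839 = 0.478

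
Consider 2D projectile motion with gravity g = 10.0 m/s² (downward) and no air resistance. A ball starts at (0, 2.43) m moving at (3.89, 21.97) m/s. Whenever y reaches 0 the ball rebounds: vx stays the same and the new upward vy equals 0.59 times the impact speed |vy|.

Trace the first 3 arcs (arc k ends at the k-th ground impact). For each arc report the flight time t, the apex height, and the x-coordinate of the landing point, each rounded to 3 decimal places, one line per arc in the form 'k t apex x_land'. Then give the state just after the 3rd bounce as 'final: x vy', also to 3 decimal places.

Arc 1: start y=2.430, vy=21.970 → t=4.502, apex=26.564, x_land=17.513, impact vy=-23.050
  bounce: vy ← 0.59·23.050 = 13.599
Arc 2: start y=0.000, vy=13.599 → t=2.720, apex=9.247, x_land=28.093, impact vy=-13.599
  bounce: vy ← 0.59·13.599 = 8.024
Arc 3: start y=0.000, vy=8.024 → t=1.605, apex=3.219, x_land=34.335, impact vy=-8.024
  bounce: vy ← 0.59·8.024 = 4.734

1 4.502 26.564 17.513
2 2.720 9.247 28.093
3 1.605 3.219 34.335
final: 34.335 4.734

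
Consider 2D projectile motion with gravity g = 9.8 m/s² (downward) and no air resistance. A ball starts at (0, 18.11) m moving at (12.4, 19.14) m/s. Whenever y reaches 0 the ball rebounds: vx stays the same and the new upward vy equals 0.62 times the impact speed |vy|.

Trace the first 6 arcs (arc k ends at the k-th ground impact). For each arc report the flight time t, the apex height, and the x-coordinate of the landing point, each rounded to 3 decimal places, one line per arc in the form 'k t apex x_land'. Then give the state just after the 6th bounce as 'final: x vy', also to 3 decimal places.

1 4.694 36.801 58.200
2 3.398 14.146 100.338
3 2.107 5.438 126.464
4 1.306 2.090 142.662
5 0.810 0.804 152.704
6 0.502 0.309 158.931
final: 158.931 1.525

Arc 1: start y=18.110, vy=19.140 → t=4.694, apex=36.801, x_land=58.200, impact vy=-26.857
  bounce: vy ← 0.62·26.857 = 16.651
Arc 2: start y=0.000, vy=16.651 → t=3.398, apex=14.146, x_land=100.338, impact vy=-16.651
  bounce: vy ← 0.62·16.651 = 10.324
Arc 3: start y=0.000, vy=10.324 → t=2.107, apex=5.438, x_land=126.464, impact vy=-10.324
  bounce: vy ← 0.62·10.324 = 6.401
Arc 4: start y=0.000, vy=6.401 → t=1.306, apex=2.090, x_land=142.662, impact vy=-6.401
  bounce: vy ← 0.62·6.401 = 3.968
Arc 5: start y=0.000, vy=3.968 → t=0.810, apex=0.804, x_land=152.704, impact vy=-3.968
  bounce: vy ← 0.62·3.968 = 2.460
Arc 6: start y=0.000, vy=2.460 → t=0.502, apex=0.309, x_land=158.931, impact vy=-2.460
  bounce: vy ← 0.62·2.460 = 1.525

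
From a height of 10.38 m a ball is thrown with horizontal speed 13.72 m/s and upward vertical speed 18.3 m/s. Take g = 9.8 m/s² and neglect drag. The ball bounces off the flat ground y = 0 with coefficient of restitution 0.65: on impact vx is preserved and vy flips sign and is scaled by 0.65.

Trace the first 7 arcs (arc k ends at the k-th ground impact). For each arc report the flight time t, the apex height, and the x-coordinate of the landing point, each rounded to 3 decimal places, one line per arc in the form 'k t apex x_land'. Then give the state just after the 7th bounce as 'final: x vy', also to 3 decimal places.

1 4.235 27.466 58.103
2 3.078 11.604 100.331
3 2.001 4.903 127.779
4 1.300 2.071 145.620
5 0.845 0.875 157.217
6 0.549 0.370 164.755
7 0.357 0.156 169.655
final: 169.655 1.137

Arc 1: start y=10.380, vy=18.300 → t=4.235, apex=27.466, x_land=58.103, impact vy=-23.202
  bounce: vy ← 0.65·23.202 = 15.081
Arc 2: start y=0.000, vy=15.081 → t=3.078, apex=11.604, x_land=100.331, impact vy=-15.081
  bounce: vy ← 0.65·15.081 = 9.803
Arc 3: start y=0.000, vy=9.803 → t=2.001, apex=4.903, x_land=127.779, impact vy=-9.803
  bounce: vy ← 0.65·9.803 = 6.372
Arc 4: start y=0.000, vy=6.372 → t=1.300, apex=2.071, x_land=145.620, impact vy=-6.372
  bounce: vy ← 0.65·6.372 = 4.142
Arc 5: start y=0.000, vy=4.142 → t=0.845, apex=0.875, x_land=157.217, impact vy=-4.142
  bounce: vy ← 0.65·4.142 = 2.692
Arc 6: start y=0.000, vy=2.692 → t=0.549, apex=0.370, x_land=164.755, impact vy=-2.692
  bounce: vy ← 0.65·2.692 = 1.750
Arc 7: start y=0.000, vy=1.750 → t=0.357, apex=0.156, x_land=169.655, impact vy=-1.750
  bounce: vy ← 0.65·1.750 = 1.137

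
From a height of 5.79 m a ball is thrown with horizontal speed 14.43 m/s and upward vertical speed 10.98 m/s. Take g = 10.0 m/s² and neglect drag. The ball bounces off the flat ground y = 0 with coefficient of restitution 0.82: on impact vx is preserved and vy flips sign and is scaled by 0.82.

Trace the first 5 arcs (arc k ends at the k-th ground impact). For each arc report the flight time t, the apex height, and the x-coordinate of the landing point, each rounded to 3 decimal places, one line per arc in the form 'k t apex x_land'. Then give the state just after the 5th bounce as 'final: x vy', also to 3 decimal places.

Arc 1: start y=5.790, vy=10.980 → t=2.635, apex=11.818, x_land=38.029, impact vy=-15.374
  bounce: vy ← 0.82·15.374 = 12.607
Arc 2: start y=0.000, vy=12.607 → t=2.521, apex=7.946, x_land=74.412, impact vy=-12.607
  bounce: vy ← 0.82·12.607 = 10.337
Arc 3: start y=0.000, vy=10.337 → t=2.067, apex=5.343, x_land=104.246, impact vy=-10.337
  bounce: vy ← 0.82·10.337 = 8.477
Arc 4: start y=0.000, vy=8.477 → t=1.695, apex=3.593, x_land=128.710, impact vy=-8.477
  bounce: vy ← 0.82·8.477 = 6.951
Arc 5: start y=0.000, vy=6.951 → t=1.390, apex=2.416, x_land=148.770, impact vy=-6.951
  bounce: vy ← 0.82·6.951 = 5.700

1 2.635 11.818 38.029
2 2.521 7.946 74.412
3 2.067 5.343 104.246
4 1.695 3.593 128.710
5 1.390 2.416 148.770
final: 148.770 5.700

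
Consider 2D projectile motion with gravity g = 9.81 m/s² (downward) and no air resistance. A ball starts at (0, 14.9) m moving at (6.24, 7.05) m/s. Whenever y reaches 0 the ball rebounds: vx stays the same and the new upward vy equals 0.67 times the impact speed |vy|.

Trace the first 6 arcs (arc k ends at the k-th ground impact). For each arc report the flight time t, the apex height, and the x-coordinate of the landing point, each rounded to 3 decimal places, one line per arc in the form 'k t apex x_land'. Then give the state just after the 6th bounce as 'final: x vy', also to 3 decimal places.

1 2.604 17.433 16.248
2 2.526 7.826 32.012
3 1.693 3.513 42.574
4 1.134 1.577 49.650
5 0.760 0.708 54.391
6 0.509 0.318 57.568
final: 57.568 1.673

Arc 1: start y=14.900, vy=7.050 → t=2.604, apex=17.433, x_land=16.248, impact vy=-18.494
  bounce: vy ← 0.67·18.494 = 12.391
Arc 2: start y=0.000, vy=12.391 → t=2.526, apex=7.826, x_land=32.012, impact vy=-12.391
  bounce: vy ← 0.67·12.391 = 8.302
Arc 3: start y=0.000, vy=8.302 → t=1.693, apex=3.513, x_land=42.574, impact vy=-8.302
  bounce: vy ← 0.67·8.302 = 5.562
Arc 4: start y=0.000, vy=5.562 → t=1.134, apex=1.577, x_land=49.650, impact vy=-5.562
  bounce: vy ← 0.67·5.562 = 3.727
Arc 5: start y=0.000, vy=3.727 → t=0.760, apex=0.708, x_land=54.391, impact vy=-3.727
  bounce: vy ← 0.67·3.727 = 2.497
Arc 6: start y=0.000, vy=2.497 → t=0.509, apex=0.318, x_land=57.568, impact vy=-2.497
  bounce: vy ← 0.67·2.497 = 1.673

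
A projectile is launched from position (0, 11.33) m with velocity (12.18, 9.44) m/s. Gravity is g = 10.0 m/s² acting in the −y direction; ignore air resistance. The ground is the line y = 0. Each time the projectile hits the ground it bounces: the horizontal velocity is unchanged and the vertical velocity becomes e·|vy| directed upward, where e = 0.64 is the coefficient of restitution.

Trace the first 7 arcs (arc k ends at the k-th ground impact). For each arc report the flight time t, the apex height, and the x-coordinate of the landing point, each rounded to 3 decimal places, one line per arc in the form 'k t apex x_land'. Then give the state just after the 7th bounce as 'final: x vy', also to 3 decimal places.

1 2.721 15.786 33.140
2 2.274 6.466 60.841
3 1.456 2.648 78.570
4 0.932 1.085 89.917
5 0.596 0.444 97.179
6 0.382 0.182 101.826
7 0.244 0.075 104.801
final: 104.801 0.781

Arc 1: start y=11.330, vy=9.440 → t=2.721, apex=15.786, x_land=33.140, impact vy=-17.768
  bounce: vy ← 0.64·17.768 = 11.372
Arc 2: start y=0.000, vy=11.372 → t=2.274, apex=6.466, x_land=60.841, impact vy=-11.372
  bounce: vy ← 0.64·11.372 = 7.278
Arc 3: start y=0.000, vy=7.278 → t=1.456, apex=2.648, x_land=78.570, impact vy=-7.278
  bounce: vy ← 0.64·7.278 = 4.658
Arc 4: start y=0.000, vy=4.658 → t=0.932, apex=1.085, x_land=89.917, impact vy=-4.658
  bounce: vy ← 0.64·4.658 = 2.981
Arc 5: start y=0.000, vy=2.981 → t=0.596, apex=0.444, x_land=97.179, impact vy=-2.981
  bounce: vy ← 0.64·2.981 = 1.908
Arc 6: start y=0.000, vy=1.908 → t=0.382, apex=0.182, x_land=101.826, impact vy=-1.908
  bounce: vy ← 0.64·1.908 = 1.221
Arc 7: start y=0.000, vy=1.221 → t=0.244, apex=0.075, x_land=104.801, impact vy=-1.221
  bounce: vy ← 0.64·1.221 = 0.781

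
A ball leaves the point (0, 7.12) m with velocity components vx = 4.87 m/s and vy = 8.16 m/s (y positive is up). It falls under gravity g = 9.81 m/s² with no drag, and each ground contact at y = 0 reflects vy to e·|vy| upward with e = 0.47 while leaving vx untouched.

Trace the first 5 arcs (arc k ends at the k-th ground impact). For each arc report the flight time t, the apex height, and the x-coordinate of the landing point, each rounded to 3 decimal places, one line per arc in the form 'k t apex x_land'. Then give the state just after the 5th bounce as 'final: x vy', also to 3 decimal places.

1 2.296 10.514 11.181
2 1.376 2.322 17.883
3 0.647 0.513 21.033
4 0.304 0.113 22.514
5 0.143 0.025 23.209
final: 23.209 0.329

Arc 1: start y=7.120, vy=8.160 → t=2.296, apex=10.514, x_land=11.181, impact vy=-14.362
  bounce: vy ← 0.47·14.362 = 6.750
Arc 2: start y=0.000, vy=6.750 → t=1.376, apex=2.322, x_land=17.883, impact vy=-6.750
  bounce: vy ← 0.47·6.750 = 3.173
Arc 3: start y=0.000, vy=3.173 → t=0.647, apex=0.513, x_land=21.033, impact vy=-3.173
  bounce: vy ← 0.47·3.173 = 1.491
Arc 4: start y=0.000, vy=1.491 → t=0.304, apex=0.113, x_land=22.514, impact vy=-1.491
  bounce: vy ← 0.47·1.491 = 0.701
Arc 5: start y=0.000, vy=0.701 → t=0.143, apex=0.025, x_land=23.209, impact vy=-0.701
  bounce: vy ← 0.47·0.701 = 0.329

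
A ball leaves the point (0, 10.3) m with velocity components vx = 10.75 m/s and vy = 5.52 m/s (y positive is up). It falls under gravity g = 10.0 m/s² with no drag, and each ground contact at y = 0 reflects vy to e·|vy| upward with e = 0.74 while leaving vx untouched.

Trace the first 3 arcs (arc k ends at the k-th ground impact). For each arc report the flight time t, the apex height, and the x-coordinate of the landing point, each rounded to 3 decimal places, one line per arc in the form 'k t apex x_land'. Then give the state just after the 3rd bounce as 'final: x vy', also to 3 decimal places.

1 2.090 11.824 22.465
2 2.276 6.475 46.931
3 1.684 3.545 65.035
final: 65.035 6.231

Arc 1: start y=10.300, vy=5.520 → t=2.090, apex=11.824, x_land=22.465, impact vy=-15.378
  bounce: vy ← 0.74·15.378 = 11.379
Arc 2: start y=0.000, vy=11.379 → t=2.276, apex=6.475, x_land=46.931, impact vy=-11.379
  bounce: vy ← 0.74·11.379 = 8.421
Arc 3: start y=0.000, vy=8.421 → t=1.684, apex=3.545, x_land=65.035, impact vy=-8.421
  bounce: vy ← 0.74·8.421 = 6.231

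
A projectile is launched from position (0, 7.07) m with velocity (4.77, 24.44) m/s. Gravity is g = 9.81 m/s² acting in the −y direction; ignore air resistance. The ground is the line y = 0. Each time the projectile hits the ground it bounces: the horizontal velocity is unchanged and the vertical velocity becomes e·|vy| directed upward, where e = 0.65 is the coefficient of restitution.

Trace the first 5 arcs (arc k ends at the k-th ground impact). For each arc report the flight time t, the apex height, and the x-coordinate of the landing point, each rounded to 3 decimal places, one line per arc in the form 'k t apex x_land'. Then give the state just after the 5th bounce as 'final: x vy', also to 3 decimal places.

1 5.257 37.514 25.075
2 3.595 15.850 42.224
3 2.337 6.697 53.371
4 1.519 2.829 60.617
5 0.987 1.195 65.326
final: 65.326 3.148

Arc 1: start y=7.070, vy=24.440 → t=5.257, apex=37.514, x_land=25.075, impact vy=-27.130
  bounce: vy ← 0.65·27.130 = 17.634
Arc 2: start y=0.000, vy=17.634 → t=3.595, apex=15.850, x_land=42.224, impact vy=-17.634
  bounce: vy ← 0.65·17.634 = 11.462
Arc 3: start y=0.000, vy=11.462 → t=2.337, apex=6.697, x_land=53.371, impact vy=-11.462
  bounce: vy ← 0.65·11.462 = 7.451
Arc 4: start y=0.000, vy=7.451 → t=1.519, apex=2.829, x_land=60.617, impact vy=-7.451
  bounce: vy ← 0.65·7.451 = 4.843
Arc 5: start y=0.000, vy=4.843 → t=0.987, apex=1.195, x_land=65.326, impact vy=-4.843
  bounce: vy ← 0.65·4.843 = 3.148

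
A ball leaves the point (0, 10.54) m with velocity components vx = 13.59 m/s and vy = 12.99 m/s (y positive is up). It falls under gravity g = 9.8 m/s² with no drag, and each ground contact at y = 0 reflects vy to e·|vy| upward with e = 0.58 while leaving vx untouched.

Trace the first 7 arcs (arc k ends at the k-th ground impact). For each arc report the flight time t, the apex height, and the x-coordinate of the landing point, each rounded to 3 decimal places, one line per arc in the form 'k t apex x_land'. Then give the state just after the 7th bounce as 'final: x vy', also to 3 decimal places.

1 3.302 19.149 44.879
2 2.293 6.442 76.043
3 1.330 2.167 94.119
4 0.771 0.729 104.602
5 0.447 0.245 110.683
6 0.260 0.082 114.209
7 0.151 0.028 116.255
final: 116.255 0.428

Arc 1: start y=10.540, vy=12.990 → t=3.302, apex=19.149, x_land=44.879, impact vy=-19.373
  bounce: vy ← 0.58·19.373 = 11.237
Arc 2: start y=0.000, vy=11.237 → t=2.293, apex=6.442, x_land=76.043, impact vy=-11.237
  bounce: vy ← 0.58·11.237 = 6.517
Arc 3: start y=0.000, vy=6.517 → t=1.330, apex=2.167, x_land=94.119, impact vy=-6.517
  bounce: vy ← 0.58·6.517 = 3.780
Arc 4: start y=0.000, vy=3.780 → t=0.771, apex=0.729, x_land=104.602, impact vy=-3.780
  bounce: vy ← 0.58·3.780 = 2.192
Arc 5: start y=0.000, vy=2.192 → t=0.447, apex=0.245, x_land=110.683, impact vy=-2.192
  bounce: vy ← 0.58·2.192 = 1.272
Arc 6: start y=0.000, vy=1.272 → t=0.260, apex=0.082, x_land=114.209, impact vy=-1.272
  bounce: vy ← 0.58·1.272 = 0.738
Arc 7: start y=0.000, vy=0.738 → t=0.151, apex=0.028, x_land=116.255, impact vy=-0.738
  bounce: vy ← 0.58·0.738 = 0.428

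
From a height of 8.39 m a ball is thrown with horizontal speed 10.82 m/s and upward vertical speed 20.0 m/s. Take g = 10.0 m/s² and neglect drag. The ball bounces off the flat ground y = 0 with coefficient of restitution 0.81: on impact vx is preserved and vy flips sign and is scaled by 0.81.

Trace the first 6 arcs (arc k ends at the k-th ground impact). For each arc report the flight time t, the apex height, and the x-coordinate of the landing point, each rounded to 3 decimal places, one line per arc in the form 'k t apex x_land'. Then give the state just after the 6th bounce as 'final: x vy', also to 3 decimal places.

1 4.383 28.390 47.422
2 3.860 18.627 89.190
3 3.127 12.221 123.022
4 2.533 8.018 150.426
5 2.051 5.261 172.623
6 1.662 3.452 190.602
final: 190.602 6.730

Arc 1: start y=8.390, vy=20.000 → t=4.383, apex=28.390, x_land=47.422, impact vy=-23.829
  bounce: vy ← 0.81·23.829 = 19.301
Arc 2: start y=0.000, vy=19.301 → t=3.860, apex=18.627, x_land=89.190, impact vy=-19.301
  bounce: vy ← 0.81·19.301 = 15.634
Arc 3: start y=0.000, vy=15.634 → t=3.127, apex=12.221, x_land=123.022, impact vy=-15.634
  bounce: vy ← 0.81·15.634 = 12.663
Arc 4: start y=0.000, vy=12.663 → t=2.533, apex=8.018, x_land=150.426, impact vy=-12.663
  bounce: vy ← 0.81·12.663 = 10.257
Arc 5: start y=0.000, vy=10.257 → t=2.051, apex=5.261, x_land=172.623, impact vy=-10.257
  bounce: vy ← 0.81·10.257 = 8.309
Arc 6: start y=0.000, vy=8.309 → t=1.662, apex=3.452, x_land=190.602, impact vy=-8.309
  bounce: vy ← 0.81·8.309 = 6.730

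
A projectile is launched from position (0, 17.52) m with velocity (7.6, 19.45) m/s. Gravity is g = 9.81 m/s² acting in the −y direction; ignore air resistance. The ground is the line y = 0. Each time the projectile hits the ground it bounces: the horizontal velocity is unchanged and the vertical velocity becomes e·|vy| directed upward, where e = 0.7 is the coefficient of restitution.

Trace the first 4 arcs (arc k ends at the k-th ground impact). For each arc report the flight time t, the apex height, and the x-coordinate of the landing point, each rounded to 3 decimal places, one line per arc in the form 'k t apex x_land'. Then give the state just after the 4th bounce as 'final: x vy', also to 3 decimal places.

Arc 1: start y=17.520, vy=19.450 → t=4.722, apex=36.801, x_land=35.886, impact vy=-26.871
  bounce: vy ← 0.7·26.871 = 18.810
Arc 2: start y=0.000, vy=18.810 → t=3.835, apex=18.033, x_land=65.030, impact vy=-18.810
  bounce: vy ← 0.7·18.810 = 13.167
Arc 3: start y=0.000, vy=13.167 → t=2.684, apex=8.836, x_land=85.431, impact vy=-13.167
  bounce: vy ← 0.7·13.167 = 9.217
Arc 4: start y=0.000, vy=9.217 → t=1.879, apex=4.330, x_land=99.712, impact vy=-9.217
  bounce: vy ← 0.7·9.217 = 6.452

1 4.722 36.801 35.886
2 3.835 18.033 65.030
3 2.684 8.836 85.431
4 1.879 4.330 99.712
final: 99.712 6.452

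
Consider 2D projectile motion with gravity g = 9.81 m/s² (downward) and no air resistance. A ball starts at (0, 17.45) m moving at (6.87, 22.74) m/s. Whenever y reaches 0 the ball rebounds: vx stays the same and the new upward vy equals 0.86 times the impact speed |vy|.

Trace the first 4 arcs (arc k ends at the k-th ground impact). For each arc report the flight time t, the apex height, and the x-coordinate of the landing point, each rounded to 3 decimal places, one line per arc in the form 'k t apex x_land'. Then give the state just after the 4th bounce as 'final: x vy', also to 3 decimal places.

1 5.307 43.806 36.456
2 5.140 32.399 71.769
3 4.421 23.962 102.138
4 3.802 17.723 128.255
final: 128.255 16.037

Arc 1: start y=17.450, vy=22.740 → t=5.307, apex=43.806, x_land=36.456, impact vy=-29.317
  bounce: vy ← 0.86·29.317 = 25.212
Arc 2: start y=0.000, vy=25.212 → t=5.140, apex=32.399, x_land=71.769, impact vy=-25.212
  bounce: vy ← 0.86·25.212 = 21.683
Arc 3: start y=0.000, vy=21.683 → t=4.421, apex=23.962, x_land=102.138, impact vy=-21.683
  bounce: vy ← 0.86·21.683 = 18.647
Arc 4: start y=0.000, vy=18.647 → t=3.802, apex=17.723, x_land=128.255, impact vy=-18.647
  bounce: vy ← 0.86·18.647 = 16.037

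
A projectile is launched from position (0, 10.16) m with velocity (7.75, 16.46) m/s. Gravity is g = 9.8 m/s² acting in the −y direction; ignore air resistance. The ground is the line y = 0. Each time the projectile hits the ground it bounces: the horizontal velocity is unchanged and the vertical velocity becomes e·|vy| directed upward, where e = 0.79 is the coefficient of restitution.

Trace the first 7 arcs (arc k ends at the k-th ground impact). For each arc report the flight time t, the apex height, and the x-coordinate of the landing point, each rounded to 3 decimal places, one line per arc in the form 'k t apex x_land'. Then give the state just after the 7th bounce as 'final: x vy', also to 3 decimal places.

1 3.892 23.983 30.163
2 3.496 14.968 57.253
3 2.761 9.341 78.654
4 2.182 5.830 95.561
5 1.723 3.638 108.918
6 1.362 2.271 119.469
7 1.076 1.417 127.805
final: 127.805 4.164

Arc 1: start y=10.160, vy=16.460 → t=3.892, apex=23.983, x_land=30.163, impact vy=-21.681
  bounce: vy ← 0.79·21.681 = 17.128
Arc 2: start y=0.000, vy=17.128 → t=3.496, apex=14.968, x_land=57.253, impact vy=-17.128
  bounce: vy ← 0.79·17.128 = 13.531
Arc 3: start y=0.000, vy=13.531 → t=2.761, apex=9.341, x_land=78.654, impact vy=-13.531
  bounce: vy ← 0.79·13.531 = 10.690
Arc 4: start y=0.000, vy=10.690 → t=2.182, apex=5.830, x_land=95.561, impact vy=-10.690
  bounce: vy ← 0.79·10.690 = 8.445
Arc 5: start y=0.000, vy=8.445 → t=1.723, apex=3.638, x_land=108.918, impact vy=-8.445
  bounce: vy ← 0.79·8.445 = 6.671
Arc 6: start y=0.000, vy=6.671 → t=1.362, apex=2.271, x_land=119.469, impact vy=-6.671
  bounce: vy ← 0.79·6.671 = 5.270
Arc 7: start y=0.000, vy=5.270 → t=1.076, apex=1.417, x_land=127.805, impact vy=-5.270
  bounce: vy ← 0.79·5.270 = 4.164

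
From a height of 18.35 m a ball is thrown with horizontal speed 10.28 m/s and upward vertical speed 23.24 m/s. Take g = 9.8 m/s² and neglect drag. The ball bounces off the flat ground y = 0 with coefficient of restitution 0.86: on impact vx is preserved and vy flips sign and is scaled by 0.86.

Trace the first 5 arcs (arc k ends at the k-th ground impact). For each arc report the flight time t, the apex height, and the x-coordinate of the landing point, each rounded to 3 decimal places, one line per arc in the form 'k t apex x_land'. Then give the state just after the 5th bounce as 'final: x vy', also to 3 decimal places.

1 5.432 45.906 55.843
2 5.265 33.952 109.963
3 4.528 25.111 156.507
4 3.894 18.572 196.534
5 3.349 13.736 230.957
final: 230.957 14.111

Arc 1: start y=18.350, vy=23.240 → t=5.432, apex=45.906, x_land=55.843, impact vy=-29.996
  bounce: vy ← 0.86·29.996 = 25.797
Arc 2: start y=0.000, vy=25.797 → t=5.265, apex=33.952, x_land=109.963, impact vy=-25.797
  bounce: vy ← 0.86·25.797 = 22.185
Arc 3: start y=0.000, vy=22.185 → t=4.528, apex=25.111, x_land=156.507, impact vy=-22.185
  bounce: vy ← 0.86·22.185 = 19.079
Arc 4: start y=0.000, vy=19.079 → t=3.894, apex=18.572, x_land=196.534, impact vy=-19.079
  bounce: vy ← 0.86·19.079 = 16.408
Arc 5: start y=0.000, vy=16.408 → t=3.349, apex=13.736, x_land=230.957, impact vy=-16.408
  bounce: vy ← 0.86·16.408 = 14.111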